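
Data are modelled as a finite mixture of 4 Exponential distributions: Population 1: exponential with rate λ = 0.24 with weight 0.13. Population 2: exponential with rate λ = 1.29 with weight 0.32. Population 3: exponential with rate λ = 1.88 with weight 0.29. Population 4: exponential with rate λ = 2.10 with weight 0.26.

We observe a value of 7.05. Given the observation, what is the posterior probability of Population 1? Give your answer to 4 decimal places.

Posterior ∝ prior × likelihood, so P(k | x) ∝ π_k f_k(x); normalise over all components.
Exponential densities:
  f_1 = 0.24·e^(−0.24·7.05) = 0.24·e^(−1.6920) = 0.0441962
  f_2 = 1.29·e^(−1.29·7.05) = 1.29·e^(−9.0945) = 0.000144843
  f_3 = 1.88·e^(−1.88·7.05) = 1.88·e^(−13.2540) = 3.29624e-06
  f_4 = 2.10·e^(−2.10·7.05) = 2.10·e^(−14.8050) = 7.8071e-07
Prior × likelihood for each component:
  π_1·f_1 = 0.13 × 0.0441962 = 0.00574551
  π_2·f_2 = 0.32 × 0.000144843 = 4.63499e-05
  π_3·f_3 = 0.29 × 3.29624e-06 = 9.5591e-07
  π_4·f_4 = 0.26 × 7.8071e-07 = 2.02984e-07
Evidence: 0.00574551 + 4.63499e-05 + 9.5591e-07 + 2.02984e-07 = 0.00579302
P(Population 1 | x) = 0.00574551 / 0.00579302 ≈ 0.9918

0.9918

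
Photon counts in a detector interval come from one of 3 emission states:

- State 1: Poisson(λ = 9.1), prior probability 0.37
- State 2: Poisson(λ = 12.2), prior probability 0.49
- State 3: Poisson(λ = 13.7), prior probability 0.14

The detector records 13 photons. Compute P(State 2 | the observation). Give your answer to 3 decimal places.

By Bayes' theorem, P(k | x) = w_k f_k(x) / Σ_j w_j f_j(x).
Component likelihoods at x = 13 photons:
  f_1 = e^(−9.1)·9.1^13/13! = 0.0526233
  f_2 = e^(−12.2)·12.2^13/13! = 0.107153
  f_3 = e^(−13.7)·13.7^13/13! = 0.107957
Weight by the priors:
  w_1·f_1 = 0.37 × 0.0526233 = 0.0194706
  w_2·f_2 = 0.49 × 0.107153 = 0.052505
  w_3·f_3 = 0.14 × 0.107957 = 0.015114
Normaliser: 0.0194706 + 0.052505 + 0.015114 = 0.0870897
P(State 2 | data) = 0.052505 / 0.0870897 ≈ 0.603

0.603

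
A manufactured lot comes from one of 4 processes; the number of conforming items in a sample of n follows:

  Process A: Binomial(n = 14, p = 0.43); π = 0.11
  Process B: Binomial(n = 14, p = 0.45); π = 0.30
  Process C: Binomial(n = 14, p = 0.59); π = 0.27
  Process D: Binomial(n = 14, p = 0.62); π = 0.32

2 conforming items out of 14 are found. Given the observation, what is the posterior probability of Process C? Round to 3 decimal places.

0.029

By Bayes' theorem, P(k | x) = π_k f_k(x) / Σ_j π_j f_j(x).
Evaluate each component's likelihood at the observed value:
  p_A = C(14,2)·0.43^2·0.57^12 = 91·0.1849·0.00117625 = 0.0197914
  p_B = C(14,2)·0.45^2·0.55^12 = 91·0.2025·0.000766218 = 0.0141195
  p_C = C(14,2)·0.59^2·0.41^12 = 91·0.3481·2.25635e-05 = 0.000714746
  p_D = C(14,2)·0.62^2·0.38^12 = 91·0.3844·9.06574e-06 = 0.000317123
Prior × likelihood for each component:
  π_A·p_A = 0.11 × 0.0197914 = 0.00217705
  π_B·p_B = 0.30 × 0.0141195 = 0.00423584
  π_C·p_C = 0.27 × 0.000714746 = 0.000192981
  π_D·p_D = 0.32 × 0.000317123 = 0.000101479
Normaliser: 0.00217705 + 0.00423584 + 0.000192981 + 0.000101479 = 0.00670736
So the posterior for Process C is 0.000192981 / 0.00670736 ≈ 0.029.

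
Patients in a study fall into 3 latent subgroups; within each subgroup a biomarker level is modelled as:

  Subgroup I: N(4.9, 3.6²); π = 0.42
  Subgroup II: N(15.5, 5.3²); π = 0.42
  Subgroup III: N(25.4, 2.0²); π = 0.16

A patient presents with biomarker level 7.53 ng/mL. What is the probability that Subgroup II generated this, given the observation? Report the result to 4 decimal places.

0.2226

Apply Bayes' rule: the posterior for each component is proportional to its prior times its likelihood at x.
Normal densities:
  p_I = (1/(3.6·√(2π)))·exp(−(7.53−4.9)²/(2·3.6²)) = 0.110817·exp(-0.26686) = 0.0848621
  p_II = (1/(5.3·√(2π)))·exp(−(7.53−15.5)²/(2·5.3²)) = 0.075272·exp(-1.13067) = 0.0242992
  p_III = (1/(2.0·√(2π)))·exp(−(7.53−25.4)²/(2·2.0²)) = 0.199471·exp(-39.91711) = 9.20658e-19
Prior × likelihood for each component:
  w_I·p_I = 0.42 × 0.0848621 = 0.0356421
  w_II·p_II = 0.42 × 0.0242992 = 0.0102057
  w_III·p_III = 0.16 × 9.20658e-19 = 1.47305e-19
Marginal: 0.0356421 + 0.0102057 + 1.47305e-19 = 0.0458477
So the posterior for Subgroup II is 0.0102057 / 0.0458477 ≈ 0.2226.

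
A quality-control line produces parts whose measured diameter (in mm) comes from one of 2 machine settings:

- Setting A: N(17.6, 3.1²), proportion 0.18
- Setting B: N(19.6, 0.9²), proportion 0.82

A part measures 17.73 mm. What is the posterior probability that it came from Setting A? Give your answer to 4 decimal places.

By Bayes' theorem, P(k | x) = π_k f_k(x) / Σ_j π_j f_j(x).
Component likelihoods at x = 17.73 mm:
  p_A = (1/(3.1·√(2π)))·exp(−(17.73−17.6)²/(2·3.1²)) = 0.128691·exp(-0.00088) = 0.128578
  p_B = (1/(0.9·√(2π)))·exp(−(17.73−19.6)²/(2·0.9²)) = 0.443269·exp(-2.15858) = 0.0511927
Weight by the priors:
  π_A·p_A = 0.18 × 0.128578 = 0.023144
  π_B·p_B = 0.82 × 0.0511927 = 0.041978
Marginal: 0.023144 + 0.041978 = 0.065122
So the posterior for Setting A is 0.023144 / 0.065122 ≈ 0.3554.

0.3554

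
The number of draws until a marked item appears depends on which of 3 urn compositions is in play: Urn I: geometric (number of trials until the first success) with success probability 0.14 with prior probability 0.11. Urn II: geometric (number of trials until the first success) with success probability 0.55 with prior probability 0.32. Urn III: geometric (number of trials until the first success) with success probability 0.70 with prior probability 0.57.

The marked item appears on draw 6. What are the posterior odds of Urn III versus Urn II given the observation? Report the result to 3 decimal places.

0.299

Only the two components matter; the odds are (π_i f_i(x)) / (π_j f_j(x)).
Geometric probabilities:
  L_I = 0.14·(1−0.14)^5 = 0.14·0.470427 = 0.0658598
  L_II = 0.55·(1−0.55)^5 = 0.55·0.0184528 = 0.010149
  L_III = 0.70·(1−0.70)^5 = 0.70·0.00243 = 0.001701
Posterior odds = (π_III·L_III) / (π_II·L_II) = (0.57·0.001701) / (0.32·0.010149) = 0.00096957 / 0.00324769 ≈ 0.299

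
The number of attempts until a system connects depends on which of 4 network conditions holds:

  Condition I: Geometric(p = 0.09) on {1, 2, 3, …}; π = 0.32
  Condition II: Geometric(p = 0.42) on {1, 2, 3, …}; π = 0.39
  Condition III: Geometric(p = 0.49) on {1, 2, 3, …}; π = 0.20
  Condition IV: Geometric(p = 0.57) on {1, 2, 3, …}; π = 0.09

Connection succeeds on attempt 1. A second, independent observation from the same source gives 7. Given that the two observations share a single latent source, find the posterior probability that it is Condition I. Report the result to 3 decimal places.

0.287

Apply Bayes' rule: the posterior for each component is proportional to its prior times its likelihood at x.
Since both observations come from the same component, the likelihood for component k is f_k(x₁)·f_k(x₂).
  p_I = [0.09·(1−0.09)^0 = 0.09·1 = 0.09] × [0.0511082] = 0.00459974
  p_II = [0.42·(1−0.42)^0 = 0.42·1 = 0.42] × [0.0159889] = 0.00671532
  p_III = [0.49·(1−0.49)^0 = 0.49·1 = 0.49] × [0.00862218] = 0.00422487
  p_IV = [0.57·(1−0.57)^0 = 0.57·1 = 0.57] × [0.00360318] = 0.00205381
Weight by the priors:
  P(Z=I)·p_I = 0.32 × 0.00459974 = 0.00147192
  P(Z=II)·p_II = 0.39 × 0.00671532 = 0.00261897
  P(Z=III)·p_III = 0.20 × 0.00422487 = 0.000844974
  P(Z=IV)·p_IV = 0.09 × 0.00205381 = 0.000184843
Marginal: 0.00147192 + 0.00261897 + 0.000844974 + 0.000184843 = 0.00512071
So the posterior for Condition I is 0.00147192 / 0.00512071 ≈ 0.287.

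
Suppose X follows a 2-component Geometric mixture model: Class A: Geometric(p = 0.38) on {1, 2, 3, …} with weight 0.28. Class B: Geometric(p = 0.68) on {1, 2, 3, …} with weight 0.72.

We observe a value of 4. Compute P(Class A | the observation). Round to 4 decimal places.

The responsibility of component k is π_k f_k(x) divided by Σ_j π_j f_j(x).
Geometric probabilities:
  p_A = 0.38·(1−0.38)^3 = 0.38·0.238328 = 0.0905646
  p_B = 0.68·(1−0.68)^3 = 0.68·0.032768 = 0.0222822
Weight by the priors:
  π_A·p_A = 0.28 × 0.0905646 = 0.0253581
  π_B·p_B = 0.72 × 0.0222822 = 0.0160432
Normaliser: 0.0253581 + 0.0160432 = 0.0414013
P(Class A | data) ≈ 0.6125

0.6125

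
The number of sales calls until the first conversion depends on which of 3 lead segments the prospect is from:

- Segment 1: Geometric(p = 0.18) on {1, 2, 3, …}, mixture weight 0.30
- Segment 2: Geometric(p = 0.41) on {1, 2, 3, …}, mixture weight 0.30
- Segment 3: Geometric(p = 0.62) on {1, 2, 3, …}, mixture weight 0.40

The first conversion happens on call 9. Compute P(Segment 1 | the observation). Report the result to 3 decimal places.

0.852

The responsibility of component k is π_k f_k(x) divided by Σ_j π_j f_j(x).
Component likelihoods at x = 9:
  f_1 = 0.0367945
  f_2 = 0.00602005
  f_3 = 0.000269563
Weight by the priors:
  π_1·f_1 = 0.30 × 0.0367945 = 0.0110384
  π_2·f_2 = 0.30 × 0.00602005 = 0.00180601
  π_3·f_3 = 0.40 × 0.000269563 = 0.000107825
Normaliser: 0.0110384 + 0.00180601 + 0.000107825 = 0.0129522
Responsibility of Segment 1: 0.0110384 / 0.0129522 ≈ 0.852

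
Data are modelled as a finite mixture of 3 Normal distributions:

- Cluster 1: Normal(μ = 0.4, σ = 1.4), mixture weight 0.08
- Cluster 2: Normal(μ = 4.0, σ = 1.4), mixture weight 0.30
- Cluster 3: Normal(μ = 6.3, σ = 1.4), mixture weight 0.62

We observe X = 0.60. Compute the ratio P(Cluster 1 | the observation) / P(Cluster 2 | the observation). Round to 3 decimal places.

Only the two components matter; the odds are (P(Z=i) f_i(x)) / (P(Z=j) f_j(x)).
Component likelihoods at x = 0.60:
  f_1 = (1/(1.4·√(2π)))·exp(−(0.60−0.4)²/(2·1.4²)) = 0.284959·exp(-0.01020) = 0.282066
  f_2 = (1/(1.4·√(2π)))·exp(−(0.60−4.0)²/(2·1.4²)) = 0.284959·exp(-2.94898) = 0.0149299
  f_3 = (1/(1.4·√(2π)))·exp(−(0.60−6.3)²/(2·1.4²)) = 0.284959·exp(-8.28827) = 7.1653e-05
0.0225653 / 0.00447897 ≈ 5.038

5.038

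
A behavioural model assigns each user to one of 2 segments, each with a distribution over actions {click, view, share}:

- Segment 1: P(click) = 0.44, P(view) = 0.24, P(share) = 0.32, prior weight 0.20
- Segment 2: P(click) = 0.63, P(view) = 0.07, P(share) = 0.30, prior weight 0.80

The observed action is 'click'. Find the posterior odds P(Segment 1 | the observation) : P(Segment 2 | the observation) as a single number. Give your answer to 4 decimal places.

0.1746

The posterior odds equal the prior odds times the likelihood ratio: (w_i/w_j)·(f_i(x)/f_j(x)).
Component likelihoods at x = 'click':
  f_1 = 0.44
  f_2 = 0.63
0.088 / 0.504 ≈ 0.1746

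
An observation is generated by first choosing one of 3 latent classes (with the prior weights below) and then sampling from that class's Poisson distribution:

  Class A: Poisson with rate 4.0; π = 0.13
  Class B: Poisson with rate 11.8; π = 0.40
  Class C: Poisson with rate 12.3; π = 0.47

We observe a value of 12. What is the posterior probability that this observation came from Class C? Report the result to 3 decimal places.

0.539

Posterior ∝ prior × likelihood, so P(k | x) ∝ w_k f_k(x); normalise over all components.
Poisson probabilities:
  f_A = 0.000641512
  f_B = 0.114175
  f_C = 0.113947
Prior × likelihood for each component:
  w_A·f_A = 0.13 × 0.000641512 = 8.33966e-05
  w_B·f_B = 0.40 × 0.114175 = 0.0456701
  w_C·f_C = 0.47 × 0.113947 = 0.053555
Evidence: 8.33966e-05 + 0.0456701 + 0.053555 = 0.0993085
Responsibility of Class C: 0.053555 / 0.0993085 ≈ 0.539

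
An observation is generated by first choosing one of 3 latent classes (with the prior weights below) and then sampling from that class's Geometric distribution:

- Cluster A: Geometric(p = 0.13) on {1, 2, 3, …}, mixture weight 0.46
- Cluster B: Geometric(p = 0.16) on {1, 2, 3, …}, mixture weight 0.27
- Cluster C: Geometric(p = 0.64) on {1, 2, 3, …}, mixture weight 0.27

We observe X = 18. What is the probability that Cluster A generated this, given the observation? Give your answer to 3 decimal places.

Apply Bayes' rule: the posterior for each component is proportional to its prior times its likelihood at x.
Component likelihoods at x = 18:
  L_A = 0.0121835
  L_B = 0.00825787
  L_C = 1.83368e-08
Unnormalised posteriors:
  π_A·L_A = 0.46 × 0.0121835 = 0.00560439
  π_B·L_B = 0.27 × 0.00825787 = 0.00222962
  π_C·L_C = 0.27 × 1.83368e-08 = 4.95092e-09
Sum: 0.00560439 + 0.00222962 + 4.95092e-09 = 0.00783402
P(Cluster A | x) ≈ 0.715

0.715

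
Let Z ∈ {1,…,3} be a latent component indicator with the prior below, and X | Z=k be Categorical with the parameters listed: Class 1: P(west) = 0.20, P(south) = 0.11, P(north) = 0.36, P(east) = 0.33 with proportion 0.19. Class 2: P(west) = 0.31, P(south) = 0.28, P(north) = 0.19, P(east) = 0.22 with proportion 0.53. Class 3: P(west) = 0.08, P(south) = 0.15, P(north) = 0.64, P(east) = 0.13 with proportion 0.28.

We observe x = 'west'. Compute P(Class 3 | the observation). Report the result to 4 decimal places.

0.0997

By Bayes' theorem, P(k | x) = P(Z=k) f_k(x) / Σ_j P(Z=j) f_j(x).
Evaluate each component's likelihood at the observed value:
  L_1 = 0.2
  L_2 = 0.31
  L_3 = 0.08
Weight by the priors:
  P(Z=1)·L_1 = 0.19 × 0.2 = 0.038
  P(Z=2)·L_2 = 0.53 × 0.31 = 0.1643
  P(Z=3)·L_3 = 0.28 × 0.08 = 0.0224
Marginal: 0.038 + 0.1643 + 0.0224 = 0.2247
So the posterior for Class 3 is 0.0224 / 0.2247 ≈ 0.0997.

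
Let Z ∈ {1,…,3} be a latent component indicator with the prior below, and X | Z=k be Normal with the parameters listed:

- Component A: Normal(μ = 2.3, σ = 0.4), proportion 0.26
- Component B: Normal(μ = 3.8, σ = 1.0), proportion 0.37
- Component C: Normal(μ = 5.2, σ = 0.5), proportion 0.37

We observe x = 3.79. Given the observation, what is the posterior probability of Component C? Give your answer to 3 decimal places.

Apply Bayes' rule: the posterior for each component is proportional to its prior times its likelihood at x.
Component likelihoods at x = 3.79:
  f_A = (1/(0.4·√(2π)))·exp(−(3.79−2.3)²/(2·0.4²)) = 0.997356·exp(-6.93781) = 0.000967824
  f_B = (1/(1.0·√(2π)))·exp(−(3.79−3.8)²/(2·1.0²)) = 0.398942·exp(-0.00005) = 0.398922
  f_C = (1/(0.5·√(2π)))·exp(−(3.79−5.2)²/(2·0.5²)) = 0.797885·exp(-3.97620) = 0.0149657
Multiply by the mixture weights:
  w_A·f_A = 0.26 × 0.000967824 = 0.000251634
  w_B·f_B = 0.37 × 0.398922 = 0.147601
  w_C·f_C = 0.37 × 0.0149657 = 0.00553733
Denominator: 0.000251634 + 0.147601 + 0.00553733 = 0.15339
So the posterior for Component C is 0.00553733 / 0.15339 ≈ 0.036.

0.036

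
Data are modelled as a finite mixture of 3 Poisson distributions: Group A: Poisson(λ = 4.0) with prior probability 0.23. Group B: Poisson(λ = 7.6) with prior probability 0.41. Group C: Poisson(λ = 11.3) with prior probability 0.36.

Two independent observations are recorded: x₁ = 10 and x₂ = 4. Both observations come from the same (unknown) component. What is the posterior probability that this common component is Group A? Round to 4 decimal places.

By Bayes' theorem, P(k | x) = π_k f_k(x) / Σ_j π_j f_j(x).
Since both observations come from the same component, the likelihood for component k is f_k(x₁)·f_k(x₂).
  L_A = [e^(−4.0)·4.0^10/10! = 0.00529248] × [0.195367] = 0.00103397
  L_B = [e^(−7.6)·7.6^10/10! = 0.0886614] × [0.0695673] = 0.00616794
  L_C = [e^(−11.3)·11.3^10/10! = 0.115743] × [0.00840572] = 0.000972901
Weight by the priors:
  π_A·L_A = 0.23 × 0.00103397 = 0.000237814
  π_B·L_B = 0.41 × 0.00616794 = 0.00252885
  π_C·L_C = 0.36 × 0.000972901 = 0.000350244
Evidence: 0.000237814 + 0.00252885 + 0.000350244 = 0.00311691
P(Group A | x) ≈ 0.0763

0.0763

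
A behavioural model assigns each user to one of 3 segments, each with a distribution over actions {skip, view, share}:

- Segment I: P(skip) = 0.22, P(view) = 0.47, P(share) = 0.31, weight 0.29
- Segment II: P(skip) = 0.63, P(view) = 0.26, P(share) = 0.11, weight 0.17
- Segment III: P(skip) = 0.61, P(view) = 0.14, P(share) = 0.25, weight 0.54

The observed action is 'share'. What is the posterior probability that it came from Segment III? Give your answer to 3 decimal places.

0.554

By Bayes' theorem, P(k | x) = w_k f_k(x) / Σ_j w_j f_j(x).
Evaluate each component's likelihood at the observed value:
  L_I = P(share | comp) = 0.31
  L_II = P(share | comp) = 0.11
  L_III = P(share | comp) = 0.25
Unnormalised posteriors:
  w_I·L_I = 0.29 × 0.31 = 0.0899
  w_II·L_II = 0.17 × 0.11 = 0.0187
  w_III·L_III = 0.54 × 0.25 = 0.135
Denominator: 0.0899 + 0.0187 + 0.135 = 0.2436
P(Segment III | data) = 0.135 / 0.2436 ≈ 0.554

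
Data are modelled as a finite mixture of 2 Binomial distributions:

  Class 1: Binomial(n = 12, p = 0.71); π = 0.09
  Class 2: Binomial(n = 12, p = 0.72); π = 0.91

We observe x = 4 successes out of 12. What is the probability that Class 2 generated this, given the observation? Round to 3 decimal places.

Posterior ∝ prior × likelihood, so P(k | x) ∝ π_k f_k(x); normalise over all components.
Evaluate each component's likelihood at the observed value:
  f_1 = 0.00629249
  f_2 = 0.00502573
Weight by the priors:
  π_1·f_1 = 0.09 × 0.00629249 = 0.000566324
  π_2·f_2 = 0.91 × 0.00502573 = 0.00457342
Denominator: 0.000566324 + 0.00457342 = 0.00513974
P(Class 2 | 4 successes out of 12) ≈ 0.890

0.890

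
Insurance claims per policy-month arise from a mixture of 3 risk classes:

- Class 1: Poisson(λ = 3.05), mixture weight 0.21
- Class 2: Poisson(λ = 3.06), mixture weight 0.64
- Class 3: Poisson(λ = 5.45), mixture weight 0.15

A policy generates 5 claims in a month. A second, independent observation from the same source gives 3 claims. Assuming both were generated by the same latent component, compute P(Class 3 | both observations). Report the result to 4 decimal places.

0.1306

Posterior ∝ prior × likelihood, so P(k | x) ∝ π_k f_k(x); normalise over all components.
Since both observations come from the same component, the likelihood for component k is f_k(x₁)·f_k(x₂).
  p_1 = [0.104165] × [0.22395] = 0.0233276
  p_2 = [0.10483] × [0.223909] = 0.0234724
  p_3 = [0.172146] × [0.115913] = 0.019954
Multiply by the mixture weights:
  π_1·p_1 = 0.21 × 0.0233276 = 0.00489879
  π_2·p_2 = 0.64 × 0.0234724 = 0.0150223
  π_3·p_3 = 0.15 × 0.019954 = 0.0029931
Sum: 0.00489879 + 0.0150223 + 0.0029931 = 0.0229142
Responsibility of Class 3: 0.0029931 / 0.0229142 ≈ 0.1306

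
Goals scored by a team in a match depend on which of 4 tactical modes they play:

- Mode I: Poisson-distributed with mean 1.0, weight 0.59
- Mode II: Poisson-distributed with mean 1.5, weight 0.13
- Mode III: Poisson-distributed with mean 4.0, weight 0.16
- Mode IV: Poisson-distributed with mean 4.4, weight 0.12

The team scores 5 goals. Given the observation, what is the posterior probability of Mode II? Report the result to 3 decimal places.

P(component k | x) = π_k·f_k(x) / marginal(x), where marginal(x) = Σ_j π_j·f_j(x).
Evaluate each component's likelihood at the observed value:
  p_I = e^(−1.0)·1.0^5/5! = 0.00306566
  p_II = e^(−1.5)·1.5^5/5! = 0.01412
  p_III = e^(−4.0)·4.0^5/5! = 0.156293
  p_IV = e^(−4.4)·4.4^5/5! = 0.168728
Prior × likelihood for each component:
  π_I·p_I = 0.59 × 0.00306566 = 0.00180874
  π_II·p_II = 0.13 × 0.01412 = 0.00183559
  π_III·p_III = 0.16 × 0.156293 = 0.025007
  π_IV·p_IV = 0.12 × 0.168728 = 0.0202473
Evidence: 0.00180874 + 0.00183559 + 0.025007 + 0.0202473 = 0.0488986
So the posterior for Mode II is 0.00183559 / 0.0488986 ≈ 0.038.

0.038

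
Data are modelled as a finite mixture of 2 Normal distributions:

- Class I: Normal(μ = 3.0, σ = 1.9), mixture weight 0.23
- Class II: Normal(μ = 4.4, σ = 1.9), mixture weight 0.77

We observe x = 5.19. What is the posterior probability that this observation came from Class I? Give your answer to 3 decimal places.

0.144

Posterior ∝ prior × likelihood, so P(k | x) ∝ π_k f_k(x); normalise over all components.
Component likelihoods at x = 5.19:
  p_I = 0.10806
  p_II = 0.192582
Multiply by the mixture weights:
  π_I·p_I = 0.23 × 0.10806 = 0.0248537
  π_II·p_II = 0.77 × 0.192582 = 0.148288
Evidence: 0.0248537 + 0.148288 = 0.173142
So the posterior for Class I is 0.0248537 / 0.173142 ≈ 0.144.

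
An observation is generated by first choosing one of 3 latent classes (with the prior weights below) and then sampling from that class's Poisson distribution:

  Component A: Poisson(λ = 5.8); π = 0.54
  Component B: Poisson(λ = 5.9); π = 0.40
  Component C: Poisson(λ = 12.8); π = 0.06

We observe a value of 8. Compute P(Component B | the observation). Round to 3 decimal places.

0.421

P(component k | x) = P(Z=k)·f_k(x) / marginal(x), where marginal(x) = Σ_j P(Z=j)·f_j(x).
Poisson probabilities:
  f_A = e^(−5.8)·5.8^8/8! = 0.0961602
  f_B = e^(−5.9)·5.9^8/8! = 0.0997604
  f_C = e^(−12.8)·12.8^8/8! = 0.0493389
Prior × likelihood for each component:
  P(Z=A)·f_A = 0.54 × 0.0961602 = 0.0519265
  P(Z=B)·f_B = 0.40 × 0.0997604 = 0.0399042
  P(Z=C)·f_C = 0.06 × 0.0493389 = 0.00296034
Denominator: 0.0519265 + 0.0399042 + 0.00296034 = 0.094791
Responsibility of Component B: 0.0399042 / 0.094791 ≈ 0.421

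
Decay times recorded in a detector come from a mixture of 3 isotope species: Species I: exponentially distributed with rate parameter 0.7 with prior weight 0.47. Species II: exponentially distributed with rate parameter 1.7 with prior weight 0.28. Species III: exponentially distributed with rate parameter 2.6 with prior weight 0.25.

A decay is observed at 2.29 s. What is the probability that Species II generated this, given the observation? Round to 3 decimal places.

Apply Bayes' rule: the posterior for each component is proportional to its prior times its likelihood at x.
Exponential densities:
  f_I = 0.140904
  f_II = 0.034653
  f_III = 0.00674814
Unnormalised posteriors:
  P(Z=I)·f_I = 0.47 × 0.140904 = 0.066225
  P(Z=II)·f_II = 0.28 × 0.034653 = 0.00970283
  P(Z=III)·f_III = 0.25 × 0.00674814 = 0.00168703
Evidence: 0.066225 + 0.00970283 + 0.00168703 = 0.0776148
P(Species II | the observation) = 0.00970283 / 0.0776148 ≈ 0.125

0.125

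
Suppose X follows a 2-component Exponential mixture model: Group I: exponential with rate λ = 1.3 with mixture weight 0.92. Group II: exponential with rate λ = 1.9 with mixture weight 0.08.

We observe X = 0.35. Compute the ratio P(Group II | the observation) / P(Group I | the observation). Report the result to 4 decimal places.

0.1030

Only the two components matter; the odds are (w_i f_i(x)) / (w_j f_j(x)).
Exponential densities:
  p_I = 1.3·e^(−1.3·0.35) = 1.3·e^(−0.4550) = 0.824782
  p_II = 1.9·e^(−1.9·0.35) = 1.9·e^(−0.6650) = 0.97712
0.0781696 / 0.7588 ≈ 0.1030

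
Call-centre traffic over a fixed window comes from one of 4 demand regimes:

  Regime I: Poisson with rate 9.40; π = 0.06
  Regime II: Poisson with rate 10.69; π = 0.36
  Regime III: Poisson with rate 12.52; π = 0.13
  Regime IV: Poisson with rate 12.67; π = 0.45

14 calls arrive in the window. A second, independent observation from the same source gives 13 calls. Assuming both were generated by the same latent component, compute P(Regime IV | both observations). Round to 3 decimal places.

Posterior ∝ prior × likelihood, so P(k | x) ∝ P(Z=k) f_k(x); normalise over all components.
Since both observations come from the same component, the likelihood for component k is f_k(x₁)·f_k(x₂).
  f_I = [e^(−9.40)·9.40^14/14! = 0.0399037] × [0.0594311] = 0.00237152
  f_II = [e^(−10.69)·10.69^14/14! = 0.066477] × [0.0870606] = 0.00578753
  f_III = [e^(−12.52)·12.52^14/14! = 0.0974283] × [0.108945] = 0.0106144
  f_IV = [e^(−12.67)·12.67^14/14! = 0.0990725] × [0.109472] = 0.0108457
Multiply by the mixture weights:
  P(Z=I)·f_I = 0.06 × 0.00237152 = 0.000142291
  P(Z=II)·f_II = 0.36 × 0.00578753 = 0.00208351
  P(Z=III)·f_III = 0.13 × 0.0106144 = 0.00137987
  P(Z=IV)·f_IV = 0.45 × 0.0108457 = 0.00488057
Normaliser: 0.000142291 + 0.00208351 + 0.00137987 + 0.00488057 = 0.00848624
Responsibility of Regime IV: 0.00488057 / 0.00848624 ≈ 0.575

0.575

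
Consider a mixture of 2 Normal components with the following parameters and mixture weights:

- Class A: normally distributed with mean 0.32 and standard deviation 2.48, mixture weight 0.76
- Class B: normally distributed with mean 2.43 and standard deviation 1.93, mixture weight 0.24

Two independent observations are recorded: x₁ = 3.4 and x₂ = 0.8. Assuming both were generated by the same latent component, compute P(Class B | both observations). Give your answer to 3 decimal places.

Apply Bayes' rule: the posterior for each component is proportional to its prior times its likelihood at x.
Since both observations come from the same component, the likelihood for component k is f_k(x₁)·f_k(x₂).
  p_A = [(1/(2.48·√(2π)))·exp(−(3.4−0.32)²/(2·2.48²)) = 0.160864·exp(-0.77120) = 0.0743926] × [0.157879] = 0.011745
  p_B = [(1/(1.93·√(2π)))·exp(−(3.4−2.43)²/(2·1.93²)) = 0.206706·exp(-0.12630) = 0.182181] × [0.144699] = 0.0263614
Prior × likelihood for each component:
  π_A·p_A = 0.76 × 0.011745 = 0.00892621
  π_B·p_B = 0.24 × 0.0263614 = 0.00632672
Evidence: 0.00892621 + 0.00632672 = 0.0152529
P(Class B | x) = 0.00632672 / 0.0152529 ≈ 0.415

0.415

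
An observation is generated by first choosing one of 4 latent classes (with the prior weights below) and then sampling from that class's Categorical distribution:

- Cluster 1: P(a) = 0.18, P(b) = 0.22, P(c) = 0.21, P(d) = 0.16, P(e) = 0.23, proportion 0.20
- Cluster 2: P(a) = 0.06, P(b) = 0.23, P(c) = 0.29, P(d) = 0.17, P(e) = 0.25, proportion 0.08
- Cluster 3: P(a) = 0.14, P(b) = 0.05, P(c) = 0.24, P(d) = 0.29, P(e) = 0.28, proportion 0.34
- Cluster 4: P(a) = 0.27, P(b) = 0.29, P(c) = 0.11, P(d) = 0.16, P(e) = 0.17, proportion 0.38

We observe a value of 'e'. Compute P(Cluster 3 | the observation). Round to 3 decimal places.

0.422

Posterior ∝ prior × likelihood, so P(k | x) ∝ π_k f_k(x); normalise over all components.
Evaluate each component's likelihood at the observed value:
  p_1 = P(e | comp) = 0.23
  p_2 = P(e | comp) = 0.25
  p_3 = P(e | comp) = 0.28
  p_4 = P(e | comp) = 0.17
Weight by the priors:
  π_1·p_1 = 0.20 × 0.23 = 0.046
  π_2·p_2 = 0.08 × 0.25 = 0.02
  π_3·p_3 = 0.34 × 0.28 = 0.0952
  π_4·p_4 = 0.38 × 0.17 = 0.0646
Evidence: 0.046 + 0.02 + 0.0952 + 0.0646 = 0.2258
Responsibility of Cluster 3: 0.0952 / 0.2258 ≈ 0.422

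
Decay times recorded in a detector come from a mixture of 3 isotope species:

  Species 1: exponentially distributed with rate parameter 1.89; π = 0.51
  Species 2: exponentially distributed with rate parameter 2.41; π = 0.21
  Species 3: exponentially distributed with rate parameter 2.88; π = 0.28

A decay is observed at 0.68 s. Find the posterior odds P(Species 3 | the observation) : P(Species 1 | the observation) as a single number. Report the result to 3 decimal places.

Since P(k|x) ∝ π_k f_k(x), the posterior odds are π_i f_i(x) / (π_j f_j(x)).
Evaluate each component's likelihood at the observed value:
  f_1 = 0.522765
  f_2 = 0.468053
  f_3 = 0.406322
0.11377 / 0.26661 ≈ 0.427

0.427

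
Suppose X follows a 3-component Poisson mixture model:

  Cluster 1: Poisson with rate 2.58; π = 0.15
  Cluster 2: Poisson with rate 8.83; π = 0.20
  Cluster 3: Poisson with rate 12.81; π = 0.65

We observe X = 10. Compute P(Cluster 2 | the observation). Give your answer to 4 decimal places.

The responsibility of component k is P(Z=k) f_k(x) divided by Σ_j P(Z=j) f_j(x).
Evaluate each component's likelihood at the observed value:
  p_1 = e^(−2.58)·2.58^10/10! = 0.000272869
  p_2 = e^(−8.83)·8.83^10/10! = 0.116151
  p_3 = e^(−12.81)·12.81^10/10! = 0.0896223
Unnormalised posteriors:
  P(Z=1)·p_1 = 0.15 × 0.000272869 = 4.09304e-05
  P(Z=2)·p_2 = 0.20 × 0.116151 = 0.0232302
  P(Z=3)·p_3 = 0.65 × 0.0896223 = 0.0582545
Marginal: 4.09304e-05 + 0.0232302 + 0.0582545 = 0.0815256
Responsibility of Cluster 2: 0.0232302 / 0.0815256 ≈ 0.2849

0.2849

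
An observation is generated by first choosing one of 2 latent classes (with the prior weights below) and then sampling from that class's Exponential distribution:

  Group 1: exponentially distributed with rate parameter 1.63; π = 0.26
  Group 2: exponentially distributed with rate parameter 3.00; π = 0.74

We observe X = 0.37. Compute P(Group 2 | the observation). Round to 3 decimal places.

By Bayes' theorem, P(k | x) = w_k f_k(x) / Σ_j w_j f_j(x).
Evaluate each component's likelihood at the observed value:
  f_1 = 1.63·e^(−1.63·0.37) = 1.63·e^(−0.6031) = 0.891794
  f_2 = 3.00·e^(−3.00·0.37) = 3.00·e^(−1.1100) = 0.988677
Unnormalised posteriors:
  w_1·f_1 = 0.26 × 0.891794 = 0.231866
  w_2·f_2 = 0.74 × 0.988677 = 0.731621
Sum: 0.231866 + 0.731621 = 0.963487
So the posterior for Group 2 is 0.731621 / 0.963487 ≈ 0.759.

0.759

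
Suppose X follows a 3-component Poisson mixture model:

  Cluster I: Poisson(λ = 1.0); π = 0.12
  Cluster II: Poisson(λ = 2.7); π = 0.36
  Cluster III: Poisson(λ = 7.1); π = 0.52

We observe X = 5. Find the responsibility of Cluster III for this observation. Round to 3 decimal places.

P(component k | x) = π_k·f_k(x) / marginal(x), where marginal(x) = Σ_j π_j·f_j(x).
Evaluate each component's likelihood at the observed value:
  f_I = e^(−1.0)·1.0^5/5! = 0.00306566
  f_II = e^(−2.7)·2.7^5/5! = 0.0803605
  f_III = e^(−7.1)·7.1^5/5! = 0.124057
Multiply by the mixture weights:
  π_I·f_I = 0.12 × 0.00306566 = 0.000367879
  π_II·f_II = 0.36 × 0.0803605 = 0.0289298
  π_III·f_III = 0.52 × 0.124057 = 0.0645094
Sum: 0.000367879 + 0.0289298 + 0.0645094 = 0.0938071
So the posterior for Cluster III is 0.0645094 / 0.0938071 ≈ 0.688.

0.688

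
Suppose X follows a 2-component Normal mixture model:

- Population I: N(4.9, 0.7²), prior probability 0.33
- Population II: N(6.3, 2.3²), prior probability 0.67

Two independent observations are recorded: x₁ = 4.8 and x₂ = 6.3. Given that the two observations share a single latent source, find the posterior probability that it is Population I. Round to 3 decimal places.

0.468

The responsibility of component k is P(Z=k) f_k(x) divided by Σ_j P(Z=j) f_j(x).
Since both observations come from the same component, the likelihood for component k is f_k(x₁)·f_k(x₂).
  L_I = [(1/(0.7·√(2π)))·exp(−(4.8−4.9)²/(2·0.7²)) = 0.569918·exp(-0.01020) = 0.564132] × [0.07713] = 0.0435114
  L_II = [(1/(2.3·√(2π)))·exp(−(4.8−6.3)²/(2·2.3²)) = 0.173453·exp(-0.21267) = 0.140224] × [0.173453] = 0.0243223
Multiply by the mixture weights:
  P(Z=I)·L_I = 0.33 × 0.0435114 = 0.0143588
  P(Z=II)·L_II = 0.67 × 0.0243223 = 0.016296
Evidence: 0.0143588 + 0.016296 = 0.0306547
So the posterior for Population I is 0.0143588 / 0.0306547 ≈ 0.468.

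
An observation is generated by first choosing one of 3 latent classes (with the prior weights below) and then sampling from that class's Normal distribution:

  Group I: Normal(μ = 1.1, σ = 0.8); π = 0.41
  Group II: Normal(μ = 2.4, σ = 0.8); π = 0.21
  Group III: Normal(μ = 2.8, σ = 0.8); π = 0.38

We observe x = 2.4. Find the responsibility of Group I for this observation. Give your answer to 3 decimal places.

By Bayes' theorem, P(k | x) = π_k f_k(x) / Σ_j π_j f_j(x).
Component likelihoods at x = 2.4:
  L_I = 0.133173
  L_II = 0.498678
  L_III = 0.440082
Weight by the priors:
  π_I·L_I = 0.41 × 0.133173 = 0.0546009
  π_II·L_II = 0.21 × 0.498678 = 0.104722
  π_III·L_III = 0.38 × 0.440082 = 0.167231
Marginal: 0.0546009 + 0.104722 + 0.167231 = 0.326554
P(Group I | x) ≈ 0.167

0.167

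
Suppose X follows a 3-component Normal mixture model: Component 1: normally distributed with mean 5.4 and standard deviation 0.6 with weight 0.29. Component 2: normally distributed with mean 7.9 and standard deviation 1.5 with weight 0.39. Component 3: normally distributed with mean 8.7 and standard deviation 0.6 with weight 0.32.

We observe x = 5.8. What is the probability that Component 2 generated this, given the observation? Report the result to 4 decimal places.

P(component k | x) = P(Z=k)·f_k(x) / marginal(x), where marginal(x) = Σ_j P(Z=j)·f_j(x).
Normal densities:
  L_1 = 0.532413
  L_2 = 0.0998183
  L_3 = 5.62287e-06
Unnormalised posteriors:
  P(Z=1)·L_1 = 0.29 × 0.532413 = 0.1544
  P(Z=2)·L_2 = 0.39 × 0.0998183 = 0.0389291
  P(Z=3)·L_3 = 0.32 × 5.62287e-06 = 1.79932e-06
Evidence: 0.1544 + 0.0389291 + 1.79932e-06 = 0.193331
P(Component 2 | 5.8) ≈ 0.2014

0.2014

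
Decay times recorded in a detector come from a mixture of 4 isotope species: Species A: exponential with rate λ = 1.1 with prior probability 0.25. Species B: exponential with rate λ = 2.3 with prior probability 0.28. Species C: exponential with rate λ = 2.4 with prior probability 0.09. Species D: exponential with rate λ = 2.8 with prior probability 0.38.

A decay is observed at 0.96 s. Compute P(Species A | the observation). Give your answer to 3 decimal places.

The responsibility of component k is P(Z=k) f_k(x) divided by Σ_j P(Z=j) f_j(x).
Component likelihoods at x = 0.96 s:
  f_A = 0.382629
  f_B = 0.252817
  f_C = 0.239661
  f_D = 0.190447
Prior × likelihood for each component:
  P(Z=A)·f_A = 0.25 × 0.382629 = 0.0956572
  P(Z=B)·f_B = 0.28 × 0.252817 = 0.0707887
  P(Z=C)·f_C = 0.09 × 0.239661 = 0.0215695
  P(Z=D)·f_D = 0.38 × 0.190447 = 0.0723699
Evidence: 0.0956572 + 0.0707887 + 0.0215695 + 0.0723699 = 0.260385
P(Species A | the observation) = 0.0956572 / 0.260385 ≈ 0.367

0.367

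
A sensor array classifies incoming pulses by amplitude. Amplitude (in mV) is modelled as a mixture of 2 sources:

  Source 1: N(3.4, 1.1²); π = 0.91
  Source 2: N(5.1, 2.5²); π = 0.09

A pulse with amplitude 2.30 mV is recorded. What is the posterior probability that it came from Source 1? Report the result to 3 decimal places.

P(component k | x) = π_k·f_k(x) / marginal(x), where marginal(x) = Σ_j π_j·f_j(x).
Evaluate each component's likelihood at the observed value:
  f_1 = 0.219973
  f_2 = 0.0852277
Multiply by the mixture weights:
  π_1·f_1 = 0.91 × 0.219973 = 0.200176
  π_2·f_2 = 0.09 × 0.0852277 = 0.00767049
Denominator: 0.200176 + 0.00767049 = 0.207846
P(Source 1 | the observation) = 0.200176 / 0.207846 ≈ 0.963

0.963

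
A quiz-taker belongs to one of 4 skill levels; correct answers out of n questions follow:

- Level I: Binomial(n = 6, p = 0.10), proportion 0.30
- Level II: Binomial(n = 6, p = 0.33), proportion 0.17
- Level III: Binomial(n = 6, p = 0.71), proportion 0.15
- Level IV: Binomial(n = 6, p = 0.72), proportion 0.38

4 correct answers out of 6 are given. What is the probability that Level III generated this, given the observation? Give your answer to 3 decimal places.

0.264

By Bayes' theorem, P(k | x) = w_k f_k(x) / Σ_j w_j f_j(x).
Binomial probabilities:
  f_I = C(6,4)·0.10^4·0.90^2 = 15·0.0001·0.81 = 0.001215
  f_II = C(6,4)·0.33^4·0.67^2 = 15·0.0118592·0.4489 = 0.079854
  f_III = C(6,4)·0.71^4·0.29^2 = 15·0.254117·0.0841 = 0.320568
  f_IV = C(6,4)·0.72^4·0.28^2 = 15·0.268739·0.0784 = 0.316037
Multiply by the mixture weights:
  w_I·f_I = 0.30 × 0.001215 = 0.0003645
  w_II·f_II = 0.17 × 0.079854 = 0.0135752
  w_III·f_III = 0.15 × 0.320568 = 0.0480853
  w_IV·f_IV = 0.38 × 0.316037 = 0.120094
Normaliser: 0.0003645 + 0.0135752 + 0.0480853 + 0.120094 = 0.182119
Responsibility of Level III: 0.0480853 / 0.182119 ≈ 0.264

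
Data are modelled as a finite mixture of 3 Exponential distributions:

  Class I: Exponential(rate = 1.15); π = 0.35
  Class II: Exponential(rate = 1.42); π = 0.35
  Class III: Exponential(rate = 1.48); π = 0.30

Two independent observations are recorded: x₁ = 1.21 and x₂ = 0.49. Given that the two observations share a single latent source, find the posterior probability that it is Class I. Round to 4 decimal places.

0.3605

Posterior ∝ prior × likelihood, so P(k | x) ∝ π_k f_k(x); normalise over all components.
Since both observations come from the same component, the likelihood for component k is f_k(x₁)·f_k(x₂).
  p_I = [1.15·e^(−1.15·1.21) = 1.15·e^(−1.3915) = 0.286007] × [0.654595] = 0.187219
  p_II = [1.42·e^(−1.42·1.21) = 1.42·e^(−1.7182) = 0.254732] × [0.708119] = 0.180381
  p_III = [1.48·e^(−1.48·1.21) = 1.48·e^(−1.7908) = 0.246903] × [0.716657] = 0.176945
Weight by the priors:
  π_I·p_I = 0.35 × 0.187219 = 0.0655267
  π_II·p_II = 0.35 × 0.180381 = 0.0631332
  π_III·p_III = 0.30 × 0.176945 = 0.0530835
Sum: 0.0655267 + 0.0631332 + 0.0530835 = 0.181743
P(Class I | x₁,x₂) = 0.0655267 / 0.181743 ≈ 0.3605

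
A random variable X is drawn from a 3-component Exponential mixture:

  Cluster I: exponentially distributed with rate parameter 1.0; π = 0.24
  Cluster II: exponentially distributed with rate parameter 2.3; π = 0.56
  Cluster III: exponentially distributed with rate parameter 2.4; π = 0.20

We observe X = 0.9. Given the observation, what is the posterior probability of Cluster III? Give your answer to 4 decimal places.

0.1755

The responsibility of component k is π_k f_k(x) divided by Σ_j π_j f_j(x).
Component likelihoods at x = 0.9:
  f_I = 0.40657
  f_II = 0.290227
  f_III = 0.27678
Multiply by the mixture weights:
  π_I·f_I = 0.24 × 0.40657 = 0.0975767
  π_II·f_II = 0.56 × 0.290227 = 0.162527
  π_III·f_III = 0.20 × 0.27678 = 0.0553561
Normaliser: 0.0975767 + 0.162527 + 0.0553561 = 0.31546
So the posterior for Cluster III is 0.0553561 / 0.31546 ≈ 0.1755.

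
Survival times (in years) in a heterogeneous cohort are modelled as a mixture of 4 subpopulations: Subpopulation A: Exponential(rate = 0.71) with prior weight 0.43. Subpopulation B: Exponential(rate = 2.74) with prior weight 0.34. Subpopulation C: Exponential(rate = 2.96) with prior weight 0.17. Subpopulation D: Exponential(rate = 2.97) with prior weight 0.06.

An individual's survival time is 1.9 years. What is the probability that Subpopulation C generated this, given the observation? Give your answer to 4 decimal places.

Apply Bayes' rule: the posterior for each component is proportional to its prior times its likelihood at x.
Exponential densities:
  f_A = 0.184245
  f_B = 0.015025
  f_C = 0.0106861
  f_D = 0.0105204
Unnormalised posteriors:
  w_A·f_A = 0.43 × 0.184245 = 0.0792252
  w_B·f_B = 0.34 × 0.015025 = 0.00510849
  w_C·f_C = 0.17 × 0.0106861 = 0.00181664
  w_D·f_D = 0.06 × 0.0105204 = 0.000631225
Marginal: 0.0792252 + 0.00510849 + 0.00181664 + 0.000631225 = 0.0867816
So the posterior for Subpopulation C is 0.00181664 / 0.0867816 ≈ 0.0209.

0.0209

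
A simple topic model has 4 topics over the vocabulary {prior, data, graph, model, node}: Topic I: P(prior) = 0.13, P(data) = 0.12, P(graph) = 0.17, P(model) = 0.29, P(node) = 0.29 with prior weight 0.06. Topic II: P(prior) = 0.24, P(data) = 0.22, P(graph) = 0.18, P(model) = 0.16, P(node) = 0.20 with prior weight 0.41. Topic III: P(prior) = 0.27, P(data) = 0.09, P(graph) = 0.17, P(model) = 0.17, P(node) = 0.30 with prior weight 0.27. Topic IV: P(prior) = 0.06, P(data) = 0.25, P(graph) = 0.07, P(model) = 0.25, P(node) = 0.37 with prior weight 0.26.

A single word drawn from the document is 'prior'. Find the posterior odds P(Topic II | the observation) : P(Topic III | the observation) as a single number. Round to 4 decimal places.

1.3498

Posterior odds = (P(Z=i) f_i(x)) / (P(Z=j) f_j(x)); the normalising sum cancels.
Component likelihoods at x = 'prior':
  p_I = P(prior | comp) = 0.13
  p_II = P(prior | comp) = 0.24
  p_III = P(prior | comp) = 0.27
  p_IV = P(prior | comp) = 0.06
0.0984 / 0.0729 ≈ 1.3498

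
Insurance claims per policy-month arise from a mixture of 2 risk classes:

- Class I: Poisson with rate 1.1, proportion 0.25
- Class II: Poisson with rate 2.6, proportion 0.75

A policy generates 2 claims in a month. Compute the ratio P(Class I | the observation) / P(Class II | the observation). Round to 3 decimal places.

Posterior odds = (π_i f_i(x)) / (π_j f_j(x)); the normalising sum cancels.
Evaluate each component's likelihood at the observed value:
  p_I = e^(−1.1)·1.1^2/2! = 0.201387
  p_II = e^(−2.6)·2.6^2/2! = 0.251045
Posterior odds = (π_I·p_I) / (π_II·p_II) = (0.25·0.201387) / (0.75·0.251045) = 0.0503468 / 0.188284 ≈ 0.267

0.267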